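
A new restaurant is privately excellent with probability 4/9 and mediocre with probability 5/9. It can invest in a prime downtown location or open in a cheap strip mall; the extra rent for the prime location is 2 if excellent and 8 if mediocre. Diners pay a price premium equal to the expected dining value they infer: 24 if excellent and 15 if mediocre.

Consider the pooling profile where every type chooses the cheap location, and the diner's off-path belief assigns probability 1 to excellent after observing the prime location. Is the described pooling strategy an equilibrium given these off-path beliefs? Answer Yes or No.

On path, the diner holds the prior and pays 4/9·24 + 5/9·15 = 19. Off path (the prime location), believing excellent, it pays 24.
excellent: the cheap location nets 19; the prime location nets 24 − 2 = 22. excellent would deviate.
mediocre: the cheap location nets 19; the prime location nets 24 − 8 = 16. mediocre stays.
A type deviates, so pooling fails.

No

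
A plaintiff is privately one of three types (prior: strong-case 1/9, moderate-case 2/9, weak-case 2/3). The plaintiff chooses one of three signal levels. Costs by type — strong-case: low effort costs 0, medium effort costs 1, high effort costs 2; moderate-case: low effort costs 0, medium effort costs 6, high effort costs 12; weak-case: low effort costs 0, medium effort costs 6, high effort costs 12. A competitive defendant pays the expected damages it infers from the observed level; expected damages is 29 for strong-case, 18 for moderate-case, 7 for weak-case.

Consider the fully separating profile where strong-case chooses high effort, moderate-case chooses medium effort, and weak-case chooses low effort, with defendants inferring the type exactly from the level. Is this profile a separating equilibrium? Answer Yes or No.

No

Separating settlements: high effort → 29, medium effort → 18, low effort → 7.
strong-case (assigned high effort): low effort: 7 − 0 = 7; medium effort: 18 − 1 = 17; high effort: 29 − 2 = 27. strong-case stays.
moderate-case (assigned medium effort): low effort: 7 − 0 = 7; medium effort: 18 − 6 = 12; high effort: 29 − 12 = 17. moderate-case prefers high effort.
weak-case (assigned low effort): low effort: 7 − 0 = 7; medium effort: 18 − 6 = 12; high effort: 29 − 12 = 17. weak-case prefers high effort.
At least one type deviates; the separating profile fails.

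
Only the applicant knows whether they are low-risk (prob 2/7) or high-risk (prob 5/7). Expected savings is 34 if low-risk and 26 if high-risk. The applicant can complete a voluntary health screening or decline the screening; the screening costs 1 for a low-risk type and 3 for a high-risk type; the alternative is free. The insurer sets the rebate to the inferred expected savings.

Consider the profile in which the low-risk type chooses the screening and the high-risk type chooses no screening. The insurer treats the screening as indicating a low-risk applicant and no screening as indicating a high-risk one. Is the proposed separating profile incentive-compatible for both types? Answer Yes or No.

No

Under these beliefs, the screening earns rebate 34 and no screening earns rebate 26.
low-risk: the screening nets 34 − 1 = 33; no screening nets 26. low-risk prefers the screening.
high-risk: the screening nets 34 − 3 = 31; no screening nets 26. high-risk would deviate to the screening.
high-risk has a profitable deviation, so the profile is not an equilibrium.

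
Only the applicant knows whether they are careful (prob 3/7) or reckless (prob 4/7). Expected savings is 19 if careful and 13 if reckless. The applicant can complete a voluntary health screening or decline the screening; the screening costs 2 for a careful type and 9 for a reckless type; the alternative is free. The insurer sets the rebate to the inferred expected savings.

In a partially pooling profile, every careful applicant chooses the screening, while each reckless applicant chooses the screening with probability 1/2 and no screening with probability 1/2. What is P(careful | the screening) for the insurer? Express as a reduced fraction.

3/5

P(the screening) = (3/7)·1 + (4/7)·(1/2) = 5/7.
By Bayes' rule, P(careful | the screening) = (3/7) / (5/7) = 3/5.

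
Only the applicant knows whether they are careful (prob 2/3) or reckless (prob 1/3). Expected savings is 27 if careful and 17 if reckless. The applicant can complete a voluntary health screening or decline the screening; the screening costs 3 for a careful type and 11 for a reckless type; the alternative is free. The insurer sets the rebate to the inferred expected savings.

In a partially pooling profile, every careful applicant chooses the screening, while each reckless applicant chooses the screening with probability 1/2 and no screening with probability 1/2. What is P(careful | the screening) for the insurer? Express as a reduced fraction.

4/5

P(the screening) = (2/3)·1 + (1/3)·(1/2) = 5/6.
By Bayes' rule, P(careful | the screening) = (2/3) / (5/6) = 4/5.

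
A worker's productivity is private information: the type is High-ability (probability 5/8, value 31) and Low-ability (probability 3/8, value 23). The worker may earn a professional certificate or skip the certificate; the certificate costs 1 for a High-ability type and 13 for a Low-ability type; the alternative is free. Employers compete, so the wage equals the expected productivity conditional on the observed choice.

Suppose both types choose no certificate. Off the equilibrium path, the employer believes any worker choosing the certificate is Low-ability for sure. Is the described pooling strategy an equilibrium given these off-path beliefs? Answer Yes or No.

On path, the employer holds the prior and pays 5/8·31 + 3/8·23 = 28. Off path (the certificate), believing Low-ability, it pays 23.
High-ability: no certificate nets 28; the certificate nets 23 − 1 = 22. High-ability stays.
Low-ability: no certificate nets 28; the certificate nets 23 − 13 = 10. Low-ability stays.
No type deviates, so pooling is sustained.

Yes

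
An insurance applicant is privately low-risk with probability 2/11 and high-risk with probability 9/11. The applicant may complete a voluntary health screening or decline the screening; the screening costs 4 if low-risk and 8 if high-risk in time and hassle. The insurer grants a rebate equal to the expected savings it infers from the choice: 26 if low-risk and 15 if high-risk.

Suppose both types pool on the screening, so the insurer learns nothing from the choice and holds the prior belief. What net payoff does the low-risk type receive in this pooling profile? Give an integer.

13

Pooled rebate = 2/11·26 + 9/11·15 = 17.
low-risk pays cost 4 for the screening, so net payoff = 17 − 4 = 13.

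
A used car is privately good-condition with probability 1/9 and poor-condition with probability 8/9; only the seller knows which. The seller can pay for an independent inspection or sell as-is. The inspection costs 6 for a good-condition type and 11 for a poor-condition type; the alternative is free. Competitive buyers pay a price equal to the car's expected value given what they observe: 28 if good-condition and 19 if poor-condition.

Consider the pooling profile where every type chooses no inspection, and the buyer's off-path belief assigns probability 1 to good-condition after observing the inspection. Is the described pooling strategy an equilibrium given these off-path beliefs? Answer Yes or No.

No

On path, the buyer holds the prior and pays 1/9·28 + 8/9·19 = 20. Off path (the inspection), believing good-condition, it pays 28.
good-condition: no inspection nets 20; the inspection nets 28 − 6 = 22. good-condition would deviate.
poor-condition: no inspection nets 20; the inspection nets 28 − 11 = 17. poor-condition stays.
A type deviates, so pooling fails.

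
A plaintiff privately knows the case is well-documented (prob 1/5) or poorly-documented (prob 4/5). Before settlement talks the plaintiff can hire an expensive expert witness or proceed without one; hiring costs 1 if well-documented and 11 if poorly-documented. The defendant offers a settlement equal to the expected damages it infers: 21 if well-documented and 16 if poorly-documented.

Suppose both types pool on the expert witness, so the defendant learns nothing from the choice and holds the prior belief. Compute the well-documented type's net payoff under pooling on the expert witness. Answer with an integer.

Pooled settlement = 1/5·21 + 4/5·16 = 17.
well-documented pays cost 1 for the expert witness, so net payoff = 17 − 1 = 16.

16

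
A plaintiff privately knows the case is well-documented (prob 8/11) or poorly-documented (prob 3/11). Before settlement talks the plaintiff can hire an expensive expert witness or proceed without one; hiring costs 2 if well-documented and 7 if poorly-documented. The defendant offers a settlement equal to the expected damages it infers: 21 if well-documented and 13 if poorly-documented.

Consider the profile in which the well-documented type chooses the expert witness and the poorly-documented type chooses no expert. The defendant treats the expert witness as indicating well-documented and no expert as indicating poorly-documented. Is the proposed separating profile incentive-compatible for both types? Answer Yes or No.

No

Under these beliefs, the expert witness earns settlement 21 and no expert earns settlement 13.
well-documented: the expert witness nets 21 − 2 = 19; no expert nets 13. well-documented prefers the expert witness.
poorly-documented: the expert witness nets 21 − 7 = 14; no expert nets 13. poorly-documented would deviate to the expert witness.
poorly-documented has a profitable deviation, so the profile is not an equilibrium.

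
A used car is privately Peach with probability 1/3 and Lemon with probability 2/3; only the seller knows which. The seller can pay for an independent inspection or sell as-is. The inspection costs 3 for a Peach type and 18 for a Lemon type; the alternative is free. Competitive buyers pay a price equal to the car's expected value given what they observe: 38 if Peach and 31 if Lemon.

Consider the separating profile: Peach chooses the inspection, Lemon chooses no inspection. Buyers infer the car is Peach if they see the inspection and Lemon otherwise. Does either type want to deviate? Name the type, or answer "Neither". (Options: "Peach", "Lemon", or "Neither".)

The inspection pays 38; no inspection pays 31.
Peach: assigned the inspection, nets 38 − 3 = 35; deviating to no inspection nets 31.
Lemon: assigned no inspection, nets 31; deviating to the inspection nets 38 − 18 = 20.
Both types strictly prefer their assigned action; no profitable deviation.

Neither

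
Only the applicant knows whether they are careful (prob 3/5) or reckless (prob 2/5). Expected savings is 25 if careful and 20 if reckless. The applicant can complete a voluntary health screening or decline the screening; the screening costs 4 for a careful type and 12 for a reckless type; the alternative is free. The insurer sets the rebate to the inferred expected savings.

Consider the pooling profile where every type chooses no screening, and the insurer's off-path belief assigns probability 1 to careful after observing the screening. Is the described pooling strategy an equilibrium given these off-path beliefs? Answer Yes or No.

On path, the insurer holds the prior and pays 3/5·25 + 2/5·20 = 23. Off path (the screening), believing careful, it pays 25.
careful: no screening nets 23; the screening nets 25 − 4 = 21. careful stays.
reckless: no screening nets 23; the screening nets 25 − 12 = 13. reckless stays.
No type deviates, so pooling is sustained.

Yes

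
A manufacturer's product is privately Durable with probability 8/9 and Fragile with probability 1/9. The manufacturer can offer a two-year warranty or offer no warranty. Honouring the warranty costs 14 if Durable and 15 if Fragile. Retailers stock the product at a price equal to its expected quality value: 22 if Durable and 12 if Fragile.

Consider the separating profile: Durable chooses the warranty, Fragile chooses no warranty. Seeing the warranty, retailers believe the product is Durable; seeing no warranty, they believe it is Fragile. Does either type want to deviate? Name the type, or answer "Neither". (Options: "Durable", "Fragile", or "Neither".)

Durable

The warranty pays 22; no warranty pays 12.
Durable: assigned the warranty, nets 22 − 14 = 8; deviating to no warranty nets 12.
Fragile: assigned no warranty, nets 12; deviating to the warranty nets 22 − 15 = 7.
The Durable type gains 4 by deviating.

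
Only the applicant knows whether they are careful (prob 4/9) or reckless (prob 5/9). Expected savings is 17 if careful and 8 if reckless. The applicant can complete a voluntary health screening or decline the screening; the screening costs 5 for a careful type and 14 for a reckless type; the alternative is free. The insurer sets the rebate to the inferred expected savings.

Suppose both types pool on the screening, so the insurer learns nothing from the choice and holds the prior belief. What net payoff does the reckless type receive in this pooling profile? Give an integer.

-2

Pooled rebate = 4/9·17 + 5/9·8 = 12.
reckless pays cost 14 for the screening, so net payoff = 12 − 14 = -2.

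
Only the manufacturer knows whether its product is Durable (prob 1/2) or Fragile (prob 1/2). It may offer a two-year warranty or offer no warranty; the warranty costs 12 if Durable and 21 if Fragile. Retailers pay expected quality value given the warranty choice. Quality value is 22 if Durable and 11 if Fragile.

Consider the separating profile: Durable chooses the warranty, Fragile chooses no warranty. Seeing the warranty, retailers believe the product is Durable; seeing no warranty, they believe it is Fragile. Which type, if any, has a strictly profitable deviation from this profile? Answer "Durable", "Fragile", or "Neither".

The warranty pays 22; no warranty pays 11.
Durable: assigned the warranty, nets 22 − 12 = 10; deviating to no warranty nets 11.
Fragile: assigned no warranty, nets 11; deviating to the warranty nets 22 − 21 = 1.
The Durable type gains 1 by deviating.

Durable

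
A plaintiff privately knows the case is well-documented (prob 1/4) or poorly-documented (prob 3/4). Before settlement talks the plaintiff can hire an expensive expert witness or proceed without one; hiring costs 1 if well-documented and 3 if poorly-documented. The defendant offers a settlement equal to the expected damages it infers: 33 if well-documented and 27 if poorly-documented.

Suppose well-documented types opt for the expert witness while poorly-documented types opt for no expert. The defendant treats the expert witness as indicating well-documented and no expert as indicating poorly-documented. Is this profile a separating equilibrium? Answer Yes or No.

No

Under these beliefs, the expert witness earns settlement 33 and no expert earns settlement 27.
well-documented: the expert witness nets 33 − 1 = 32; no expert nets 27. well-documented prefers the expert witness.
poorly-documented: the expert witness nets 33 − 3 = 30; no expert nets 27. poorly-documented would deviate to the expert witness.
poorly-documented has a profitable deviation, so the profile is not an equilibrium.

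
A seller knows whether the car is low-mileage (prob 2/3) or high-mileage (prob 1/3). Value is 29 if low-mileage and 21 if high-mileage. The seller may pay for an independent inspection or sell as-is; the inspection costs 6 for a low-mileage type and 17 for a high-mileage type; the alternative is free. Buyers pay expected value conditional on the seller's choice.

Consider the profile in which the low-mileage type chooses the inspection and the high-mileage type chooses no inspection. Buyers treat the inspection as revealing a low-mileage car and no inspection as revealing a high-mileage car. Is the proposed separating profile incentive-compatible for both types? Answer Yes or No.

Yes

Under these beliefs, the inspection earns price 29 and no inspection earns price 21.
low-mileage: the inspection nets 29 − 6 = 23; no inspection nets 21. low-mileage prefers the inspection.
high-mileage: the inspection nets 29 − 17 = 12; no inspection nets 21. high-mileage prefers no inspection.
Neither type deviates, so the separating profile is an equilibrium.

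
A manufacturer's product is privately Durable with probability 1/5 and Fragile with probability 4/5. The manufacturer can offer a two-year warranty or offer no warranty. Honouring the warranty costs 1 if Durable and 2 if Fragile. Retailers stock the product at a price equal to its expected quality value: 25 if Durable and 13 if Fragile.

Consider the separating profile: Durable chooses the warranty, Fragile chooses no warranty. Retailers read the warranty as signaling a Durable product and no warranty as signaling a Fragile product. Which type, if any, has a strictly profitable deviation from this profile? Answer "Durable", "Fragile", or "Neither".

The warranty pays 25; no warranty pays 13.
Durable: assigned the warranty, nets 25 − 1 = 24; deviating to no warranty nets 13.
Fragile: assigned no warranty, nets 13; deviating to the warranty nets 25 − 2 = 23.
The Fragile type gains 10 by deviating.

Fragile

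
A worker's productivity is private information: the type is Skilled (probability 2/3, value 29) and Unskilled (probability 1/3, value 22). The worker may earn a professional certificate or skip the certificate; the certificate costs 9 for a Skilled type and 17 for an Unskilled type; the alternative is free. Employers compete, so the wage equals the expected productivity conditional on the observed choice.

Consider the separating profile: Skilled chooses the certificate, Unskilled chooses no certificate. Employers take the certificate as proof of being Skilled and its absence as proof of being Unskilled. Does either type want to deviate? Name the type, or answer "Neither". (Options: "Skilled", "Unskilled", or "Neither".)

The certificate pays 29; no certificate pays 22.
Skilled: assigned the certificate, nets 29 − 9 = 20; deviating to no certificate nets 22.
Unskilled: assigned no certificate, nets 22; deviating to the certificate nets 29 − 17 = 12.
The Skilled type gains 2 by deviating.

Skilled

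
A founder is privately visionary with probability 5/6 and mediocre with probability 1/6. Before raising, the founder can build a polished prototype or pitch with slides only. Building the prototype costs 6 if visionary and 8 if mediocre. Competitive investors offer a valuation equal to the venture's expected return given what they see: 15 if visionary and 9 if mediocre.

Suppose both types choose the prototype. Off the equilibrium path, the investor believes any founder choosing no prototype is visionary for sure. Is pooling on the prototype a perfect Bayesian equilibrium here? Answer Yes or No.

No

On path, the investor holds the prior and pays 5/6·15 + 1/6·9 = 14. Off path (no prototype), believing visionary, it pays 15.
visionary: the prototype nets 14 − 6 = 8; no prototype nets 15. visionary would deviate.
mediocre: the prototype nets 14 − 8 = 6; no prototype nets 15. mediocre would deviate.
A type deviates, so pooling fails.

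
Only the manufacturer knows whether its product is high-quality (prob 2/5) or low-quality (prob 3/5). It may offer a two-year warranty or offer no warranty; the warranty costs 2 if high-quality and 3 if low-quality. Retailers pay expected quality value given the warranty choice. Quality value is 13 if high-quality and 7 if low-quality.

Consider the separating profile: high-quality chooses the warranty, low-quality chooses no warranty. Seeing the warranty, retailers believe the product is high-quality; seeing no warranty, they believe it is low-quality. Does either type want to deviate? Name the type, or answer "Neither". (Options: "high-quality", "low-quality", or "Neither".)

low-quality

The warranty pays 13; no warranty pays 7.
high-quality: assigned the warranty, nets 13 − 2 = 11; deviating to no warranty nets 7.
low-quality: assigned no warranty, nets 7; deviating to the warranty nets 13 − 3 = 10.
The low-quality type gains 3 by deviating.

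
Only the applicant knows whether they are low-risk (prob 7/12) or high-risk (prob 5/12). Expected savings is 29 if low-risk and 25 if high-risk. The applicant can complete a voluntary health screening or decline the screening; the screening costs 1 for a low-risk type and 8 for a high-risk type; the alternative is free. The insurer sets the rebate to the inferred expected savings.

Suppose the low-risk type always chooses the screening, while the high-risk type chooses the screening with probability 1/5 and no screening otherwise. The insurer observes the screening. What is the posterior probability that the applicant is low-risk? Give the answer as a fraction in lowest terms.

7/8

P(the screening) = (7/12)·1 + (5/12)·(1/5) = 2/3.
By Bayes' rule, P(low-risk | the screening) = (7/12) / (2/3) = 7/8.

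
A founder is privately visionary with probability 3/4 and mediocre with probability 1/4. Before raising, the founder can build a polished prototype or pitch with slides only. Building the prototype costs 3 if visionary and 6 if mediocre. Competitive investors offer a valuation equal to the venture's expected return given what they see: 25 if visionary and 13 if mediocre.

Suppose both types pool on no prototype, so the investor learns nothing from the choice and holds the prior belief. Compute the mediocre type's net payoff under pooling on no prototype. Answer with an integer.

22

Pooled valuation = 3/4·25 + 1/4·13 = 22.
mediocre pays no cost for no prototype, so net payoff = 22.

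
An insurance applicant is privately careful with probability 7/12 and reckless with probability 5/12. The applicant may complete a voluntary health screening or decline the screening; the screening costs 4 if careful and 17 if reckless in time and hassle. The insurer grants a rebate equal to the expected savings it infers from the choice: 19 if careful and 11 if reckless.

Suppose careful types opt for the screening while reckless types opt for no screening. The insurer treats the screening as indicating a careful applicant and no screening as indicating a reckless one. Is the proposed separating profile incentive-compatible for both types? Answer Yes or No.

Yes

Under these beliefs, the screening earns rebate 19 and no screening earns rebate 11.
careful: the screening nets 19 − 4 = 15; no screening nets 11. careful prefers the screening.
reckless: the screening nets 19 − 17 = 2; no screening nets 11. reckless prefers no screening.
Neither type deviates, so the separating profile is an equilibrium.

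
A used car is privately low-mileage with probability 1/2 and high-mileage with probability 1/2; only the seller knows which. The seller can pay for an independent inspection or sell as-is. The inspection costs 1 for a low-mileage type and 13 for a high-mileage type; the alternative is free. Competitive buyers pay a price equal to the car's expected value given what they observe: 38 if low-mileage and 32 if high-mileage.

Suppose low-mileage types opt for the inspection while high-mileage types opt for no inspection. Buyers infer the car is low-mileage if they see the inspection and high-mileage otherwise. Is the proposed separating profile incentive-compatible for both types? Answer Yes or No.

Under these beliefs, the inspection earns price 38 and no inspection earns price 32.
low-mileage: the inspection nets 38 − 1 = 37; no inspection nets 32. low-mileage prefers the inspection.
high-mileage: the inspection nets 38 − 13 = 25; no inspection nets 32. high-mileage prefers no inspection.
Neither type deviates, so the separating profile is an equilibrium.

Yes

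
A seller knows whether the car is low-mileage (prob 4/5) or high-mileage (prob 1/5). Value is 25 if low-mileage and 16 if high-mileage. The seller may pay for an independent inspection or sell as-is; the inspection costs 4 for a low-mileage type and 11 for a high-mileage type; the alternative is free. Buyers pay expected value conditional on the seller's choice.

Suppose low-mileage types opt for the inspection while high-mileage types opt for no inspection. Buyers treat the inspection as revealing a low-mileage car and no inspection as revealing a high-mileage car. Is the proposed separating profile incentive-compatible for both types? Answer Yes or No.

Under these beliefs, the inspection earns price 25 and no inspection earns price 16.
low-mileage: the inspection nets 25 − 4 = 21; no inspection nets 16. low-mileage prefers the inspection.
high-mileage: the inspection nets 25 − 11 = 14; no inspection nets 16. high-mileage prefers no inspection.
Neither type deviates, so the separating profile is an equilibrium.

Yes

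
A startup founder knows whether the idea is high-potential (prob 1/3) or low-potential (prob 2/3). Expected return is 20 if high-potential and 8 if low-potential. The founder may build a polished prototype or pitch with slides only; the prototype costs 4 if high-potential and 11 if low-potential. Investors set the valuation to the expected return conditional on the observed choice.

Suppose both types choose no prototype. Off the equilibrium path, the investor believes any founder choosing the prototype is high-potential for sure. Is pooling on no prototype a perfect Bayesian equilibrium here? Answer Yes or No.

No

On path, the investor holds the prior and pays 1/3·20 + 2/3·8 = 12. Off path (the prototype), believing high-potential, it pays 20.
high-potential: no prototype nets 12; the prototype nets 20 − 4 = 16. high-potential would deviate.
low-potential: no prototype nets 12; the prototype nets 20 − 11 = 9. low-potential stays.
A type deviates, so pooling fails.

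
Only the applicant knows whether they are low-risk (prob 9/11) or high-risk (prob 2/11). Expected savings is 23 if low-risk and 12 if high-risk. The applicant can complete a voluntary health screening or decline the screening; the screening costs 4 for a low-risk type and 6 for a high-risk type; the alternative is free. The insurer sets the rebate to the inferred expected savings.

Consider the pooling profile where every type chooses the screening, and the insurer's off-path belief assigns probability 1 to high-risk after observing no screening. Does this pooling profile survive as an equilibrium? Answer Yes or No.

On path, the insurer holds the prior and pays 9/11·23 + 2/11·12 = 21. Off path (no screening), believing high-risk, it pays 12.
low-risk: the screening nets 21 − 4 = 17; no screening nets 12. low-risk stays.
high-risk: the screening nets 21 − 6 = 15; no screening nets 12. high-risk stays.
No type deviates, so pooling is sustained.

Yes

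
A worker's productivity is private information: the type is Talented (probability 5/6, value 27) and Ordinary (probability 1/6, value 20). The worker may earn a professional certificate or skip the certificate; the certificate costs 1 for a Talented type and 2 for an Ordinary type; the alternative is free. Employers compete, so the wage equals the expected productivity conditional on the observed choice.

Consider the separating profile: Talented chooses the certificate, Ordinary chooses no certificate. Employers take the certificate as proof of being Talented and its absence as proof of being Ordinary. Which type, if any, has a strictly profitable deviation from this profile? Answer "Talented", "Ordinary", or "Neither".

The certificate pays 27; no certificate pays 20.
Talented: assigned the certificate, nets 27 − 1 = 26; deviating to no certificate nets 20.
Ordinary: assigned no certificate, nets 20; deviating to the certificate nets 27 − 2 = 25.
The Ordinary type gains 5 by deviating.

Ordinary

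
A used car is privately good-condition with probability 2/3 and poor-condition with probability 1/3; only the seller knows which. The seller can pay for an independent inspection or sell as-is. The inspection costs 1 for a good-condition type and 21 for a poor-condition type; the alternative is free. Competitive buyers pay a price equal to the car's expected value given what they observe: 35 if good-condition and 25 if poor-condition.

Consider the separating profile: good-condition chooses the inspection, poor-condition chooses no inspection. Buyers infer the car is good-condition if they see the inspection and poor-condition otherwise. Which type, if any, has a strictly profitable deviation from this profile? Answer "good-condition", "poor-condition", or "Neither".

The inspection pays 35; no inspection pays 25.
good-condition: assigned the inspection, nets 35 − 1 = 34; deviating to no inspection nets 25.
poor-condition: assigned no inspection, nets 25; deviating to the inspection nets 35 − 21 = 14.
Both types strictly prefer their assigned action; no profitable deviation.

Neither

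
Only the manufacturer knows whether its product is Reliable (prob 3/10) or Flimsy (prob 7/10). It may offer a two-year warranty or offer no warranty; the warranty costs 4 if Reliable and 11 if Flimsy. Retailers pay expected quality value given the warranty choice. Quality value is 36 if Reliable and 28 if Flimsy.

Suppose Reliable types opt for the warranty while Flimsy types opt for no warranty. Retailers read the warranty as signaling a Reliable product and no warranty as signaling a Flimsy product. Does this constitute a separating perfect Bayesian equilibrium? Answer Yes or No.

Under these beliefs, the warranty earns price 36 and no warranty earns price 28.
Reliable: the warranty nets 36 − 4 = 32; no warranty nets 28. Reliable prefers the warranty.
Flimsy: the warranty nets 36 − 11 = 25; no warranty nets 28. Flimsy prefers no warranty.
Neither type deviates, so the separating profile is an equilibrium.

Yes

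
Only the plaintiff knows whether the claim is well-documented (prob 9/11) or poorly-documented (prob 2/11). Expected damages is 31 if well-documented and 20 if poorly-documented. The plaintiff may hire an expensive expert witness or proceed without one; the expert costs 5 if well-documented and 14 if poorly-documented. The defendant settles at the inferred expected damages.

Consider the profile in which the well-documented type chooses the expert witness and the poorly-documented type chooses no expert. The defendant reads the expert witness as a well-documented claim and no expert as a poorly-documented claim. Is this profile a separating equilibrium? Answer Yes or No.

Yes

Under these beliefs, the expert witness earns settlement 31 and no expert earns settlement 20.
well-documented: the expert witness nets 31 − 5 = 26; no expert nets 20. well-documented prefers the expert witness.
poorly-documented: the expert witness nets 31 − 14 = 17; no expert nets 20. poorly-documented prefers no expert.
Neither type deviates, so the separating profile is an equilibrium.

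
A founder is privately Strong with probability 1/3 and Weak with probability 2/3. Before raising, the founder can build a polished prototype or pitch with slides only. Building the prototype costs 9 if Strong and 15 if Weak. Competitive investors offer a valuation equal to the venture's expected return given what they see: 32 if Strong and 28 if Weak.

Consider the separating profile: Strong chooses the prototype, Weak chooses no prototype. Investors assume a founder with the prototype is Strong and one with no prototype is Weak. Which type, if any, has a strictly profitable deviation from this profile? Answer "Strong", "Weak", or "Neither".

The prototype pays 32; no prototype pays 28.
Strong: assigned the prototype, nets 32 − 9 = 23; deviating to no prototype nets 28.
Weak: assigned no prototype, nets 28; deviating to the prototype nets 32 − 15 = 17.
The Strong type gains 5 by deviating.

Strong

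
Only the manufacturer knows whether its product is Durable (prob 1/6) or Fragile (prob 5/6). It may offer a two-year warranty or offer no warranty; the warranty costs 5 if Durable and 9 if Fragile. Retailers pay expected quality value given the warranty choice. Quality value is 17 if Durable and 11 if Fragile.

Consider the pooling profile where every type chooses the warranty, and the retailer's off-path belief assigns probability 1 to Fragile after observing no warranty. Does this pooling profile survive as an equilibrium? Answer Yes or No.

On path, the retailer holds the prior and pays 1/6·17 + 5/6·11 = 12. Off path (no warranty), believing Fragile, it pays 11.
Durable: the warranty nets 12 − 5 = 7; no warranty nets 11. Durable would deviate.
Fragile: the warranty nets 12 − 9 = 3; no warranty nets 11. Fragile would deviate.
A type deviates, so pooling fails.

No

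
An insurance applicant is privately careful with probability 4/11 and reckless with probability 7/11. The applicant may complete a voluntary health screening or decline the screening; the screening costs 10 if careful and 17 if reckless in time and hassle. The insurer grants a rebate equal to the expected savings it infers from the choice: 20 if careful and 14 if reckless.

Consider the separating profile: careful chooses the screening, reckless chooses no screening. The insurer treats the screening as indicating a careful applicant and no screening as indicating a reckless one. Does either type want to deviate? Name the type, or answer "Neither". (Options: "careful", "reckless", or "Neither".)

The screening pays 20; no screening pays 14.
careful: assigned the screening, nets 20 − 10 = 10; deviating to no screening nets 14.
reckless: assigned no screening, nets 14; deviating to the screening nets 20 − 17 = 3.
The careful type gains 4 by deviating.

careful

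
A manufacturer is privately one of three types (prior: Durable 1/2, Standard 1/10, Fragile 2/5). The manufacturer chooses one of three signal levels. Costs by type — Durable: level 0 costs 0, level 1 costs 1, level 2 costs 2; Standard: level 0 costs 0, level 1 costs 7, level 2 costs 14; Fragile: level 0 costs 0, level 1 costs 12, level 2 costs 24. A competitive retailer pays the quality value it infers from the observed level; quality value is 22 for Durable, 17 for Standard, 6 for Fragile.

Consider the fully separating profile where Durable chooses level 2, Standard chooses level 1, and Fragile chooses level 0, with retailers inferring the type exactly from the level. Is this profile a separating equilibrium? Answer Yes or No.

Yes

Separating prices: level 2 → 22, level 1 → 17, level 0 → 6.
Durable (assigned level 2): level 0: 6 − 0 = 6; level 1: 17 − 1 = 16; level 2: 22 − 2 = 20. Durable stays.
Standard (assigned level 1): level 0: 6 − 0 = 6; level 1: 17 − 7 = 10; level 2: 22 − 14 = 8. Standard stays.
Fragile (assigned level 0): level 0: 6 − 0 = 6; level 1: 17 − 12 = 5; level 2: 22 − 24 = -2. Fragile stays.
Every type prefers its assigned level; separation holds.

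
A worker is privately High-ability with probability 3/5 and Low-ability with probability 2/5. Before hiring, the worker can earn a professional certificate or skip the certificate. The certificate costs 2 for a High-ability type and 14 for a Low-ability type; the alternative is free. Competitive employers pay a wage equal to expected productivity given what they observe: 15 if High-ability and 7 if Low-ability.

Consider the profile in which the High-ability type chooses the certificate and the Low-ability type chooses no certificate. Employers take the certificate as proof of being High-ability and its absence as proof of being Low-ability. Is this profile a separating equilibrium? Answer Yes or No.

Yes

Under these beliefs, the certificate earns wage 15 and no certificate earns wage 7.
High-ability: the certificate nets 15 − 2 = 13; no certificate nets 7. High-ability prefers the certificate.
Low-ability: the certificate nets 15 − 14 = 1; no certificate nets 7. Low-ability prefers no certificate.
Neither type deviates, so the separating profile is an equilibrium.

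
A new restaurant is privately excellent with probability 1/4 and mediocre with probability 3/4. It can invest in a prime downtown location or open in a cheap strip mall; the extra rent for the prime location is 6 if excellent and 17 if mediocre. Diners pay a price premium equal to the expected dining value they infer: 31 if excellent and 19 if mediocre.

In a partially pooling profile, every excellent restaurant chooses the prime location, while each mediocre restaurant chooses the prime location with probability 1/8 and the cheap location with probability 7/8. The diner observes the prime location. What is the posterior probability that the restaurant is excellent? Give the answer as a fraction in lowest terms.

P(the prime location) = (1/4)·1 + (3/4)·(1/8) = 11/32.
By Bayes' rule, P(excellent | the prime location) = (1/4) / (11/32) = 8/11.

8/11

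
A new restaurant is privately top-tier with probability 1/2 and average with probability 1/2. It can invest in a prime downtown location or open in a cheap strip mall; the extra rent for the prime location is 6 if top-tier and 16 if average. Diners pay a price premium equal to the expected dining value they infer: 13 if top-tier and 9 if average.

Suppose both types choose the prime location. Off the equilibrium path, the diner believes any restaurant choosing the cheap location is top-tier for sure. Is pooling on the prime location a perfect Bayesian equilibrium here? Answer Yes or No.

No

On path, the diner holds the prior and pays 1/2·13 + 1/2·9 = 11. Off path (the cheap location), believing top-tier, it pays 13.
top-tier: the prime location nets 11 − 6 = 5; the cheap location nets 13. top-tier would deviate.
average: the prime location nets 11 − 16 = -5; the cheap location nets 13. average would deviate.
A type deviates, so pooling fails.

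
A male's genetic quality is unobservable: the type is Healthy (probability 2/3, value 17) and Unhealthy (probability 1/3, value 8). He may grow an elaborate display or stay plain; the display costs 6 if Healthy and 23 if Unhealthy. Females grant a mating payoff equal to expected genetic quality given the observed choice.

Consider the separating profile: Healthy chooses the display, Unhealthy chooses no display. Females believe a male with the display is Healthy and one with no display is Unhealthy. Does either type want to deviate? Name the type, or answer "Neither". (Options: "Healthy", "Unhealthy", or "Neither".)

The display pays 17; no display pays 8.
Healthy: assigned the display, nets 17 − 6 = 11; deviating to no display nets 8.
Unhealthy: assigned no display, nets 8; deviating to the display nets 17 − 23 = -6.
Both types strictly prefer their assigned action; no profitable deviation.

Neither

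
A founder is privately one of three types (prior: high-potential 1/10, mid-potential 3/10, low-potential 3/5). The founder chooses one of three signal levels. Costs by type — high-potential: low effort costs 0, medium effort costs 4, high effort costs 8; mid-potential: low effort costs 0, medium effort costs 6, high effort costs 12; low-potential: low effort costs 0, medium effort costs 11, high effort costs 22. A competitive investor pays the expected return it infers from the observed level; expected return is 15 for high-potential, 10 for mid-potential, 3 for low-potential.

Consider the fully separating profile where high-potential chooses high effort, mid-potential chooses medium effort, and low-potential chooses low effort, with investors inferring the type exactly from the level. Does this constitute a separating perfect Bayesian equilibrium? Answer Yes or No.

Separating valuations: high effort → 15, medium effort → 10, low effort → 3.
high-potential (assigned high effort): low effort: 3 − 0 = 3; medium effort: 10 − 4 = 6; high effort: 15 − 8 = 7. high-potential stays.
mid-potential (assigned medium effort): low effort: 3 − 0 = 3; medium effort: 10 − 6 = 4; high effort: 15 − 12 = 3. mid-potential stays.
low-potential (assigned low effort): low effort: 3 − 0 = 3; medium effort: 10 − 11 = -1; high effort: 15 − 22 = -7. low-potential stays.
Every type prefers its assigned level; separation holds.

Yes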